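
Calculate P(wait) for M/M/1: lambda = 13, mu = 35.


P(wait) = rho = lambda/mu = 13/35 = 0.3714

0.3714


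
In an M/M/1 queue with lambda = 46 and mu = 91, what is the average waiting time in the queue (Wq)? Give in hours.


rho = 46/91; Wq = rho/(mu - lambda) = 0.0112 hours

0.0112 hours


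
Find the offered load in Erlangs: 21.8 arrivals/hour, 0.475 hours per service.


Offered load a = lambda * E[S] = 21.8 * 0.475 = 10.36 Erlangs

10.36 Erlangs


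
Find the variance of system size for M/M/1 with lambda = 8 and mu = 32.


rho = 8/32; Var(N) = rho/(1-rho)^2 = 0.44

0.44


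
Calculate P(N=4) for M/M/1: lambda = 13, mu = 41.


rho = 13/41; P(n) = (1-rho)*rho^n = (1-13/41)*(13/41)^4 = 0.0069

0.0069


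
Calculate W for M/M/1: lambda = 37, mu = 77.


W = 1/(mu - lambda) = 1/(77 - 37) = 0.025 hours

0.025 hours


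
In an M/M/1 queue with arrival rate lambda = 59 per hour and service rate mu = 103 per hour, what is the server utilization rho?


rho = lambda/mu = 59/103 = 0.5728

0.5728


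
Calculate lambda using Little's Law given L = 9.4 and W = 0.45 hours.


lambda = L / W = 9.4 / 0.45 = 20.89 per hour

20.89 per hour


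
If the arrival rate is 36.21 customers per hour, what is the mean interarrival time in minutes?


Mean interarrival time = 60/lambda = 60/36.21 = 1.66 minutes

1.66 minutes


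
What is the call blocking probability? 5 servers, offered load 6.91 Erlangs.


B(N,A) = (A^N/N!) / sum(A^k/k!, k=0..N) with N=5, A=6.91 = 0.4194

0.4194


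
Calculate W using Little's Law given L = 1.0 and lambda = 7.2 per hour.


W = L / lambda = 1.0 / 7.2 = 0.1389 hours

0.1389 hours


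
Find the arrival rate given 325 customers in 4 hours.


lambda = total arrivals / time = 325 / 4 = 81.25 per hour

81.25 per hour


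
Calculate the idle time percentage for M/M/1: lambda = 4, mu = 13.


Idle fraction = (1 - rho) * 100 = (1 - 4/13) * 100 = 69.2%

69.2%


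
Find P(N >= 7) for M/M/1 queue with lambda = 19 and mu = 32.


P(N >= 7) = rho^7 = (19/32)^7 = 0.026

0.026


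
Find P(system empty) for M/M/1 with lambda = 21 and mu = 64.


P0 = 1 - rho = 1 - 21/64 = 0.6719

0.6719


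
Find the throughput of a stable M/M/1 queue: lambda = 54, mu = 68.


For a stable queue (lambda < mu), throughput = lambda = 54 per hour

54 per hour


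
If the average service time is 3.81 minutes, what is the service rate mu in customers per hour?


mu = 60 / avg_service_time = 60 / 3.81 = 15.75 per hour

15.75 per hour


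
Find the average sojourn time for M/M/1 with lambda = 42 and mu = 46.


W = 1/(mu - lambda) = 1/(46 - 42) = 0.25 hours

0.25 hours


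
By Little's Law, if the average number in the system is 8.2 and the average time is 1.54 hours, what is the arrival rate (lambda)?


lambda = L / W = 8.2 / 1.54 = 5.32 per hour

5.32 per hour


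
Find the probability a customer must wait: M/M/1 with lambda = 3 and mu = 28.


P(wait) = rho = lambda/mu = 3/28 = 0.1071

0.1071


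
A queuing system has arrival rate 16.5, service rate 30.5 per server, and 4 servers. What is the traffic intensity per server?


rho = lambda / (c * mu) = 16.5 / (4 * 30.5) = 0.1352

0.1352


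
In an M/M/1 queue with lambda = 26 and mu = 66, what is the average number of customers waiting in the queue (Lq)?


rho = 26/66; Lq = rho^2/(1-rho) = 0.26

0.26


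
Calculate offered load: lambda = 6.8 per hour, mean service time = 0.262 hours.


Offered load a = lambda * E[S] = 6.8 * 0.262 = 1.78 Erlangs

1.78 Erlangs


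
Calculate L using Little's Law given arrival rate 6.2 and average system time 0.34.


L = lambda * W = 6.2 * 0.34 = 2.11

2.11


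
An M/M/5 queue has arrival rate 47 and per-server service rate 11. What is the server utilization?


rho = lambda/(c*mu) = 47/(5*11) = 0.8545

0.8545


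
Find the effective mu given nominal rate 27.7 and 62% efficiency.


Effective rate = mu * efficiency = 27.7 * 0.62 = 17.17 per hour

17.17 per hour


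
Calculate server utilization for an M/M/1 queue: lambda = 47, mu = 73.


rho = lambda/mu = 47/73 = 0.6438

0.6438


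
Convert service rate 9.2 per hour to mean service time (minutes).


Mean service time = 60/mu = 60/9.2 = 6.52 minutes

6.52 minutes


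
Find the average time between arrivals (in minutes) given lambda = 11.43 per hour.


Mean interarrival time = 60/lambda = 60/11.43 = 5.25 minutes

5.25 minutes


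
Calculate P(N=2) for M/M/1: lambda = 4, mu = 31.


rho = 4/31; P(n) = (1-rho)*rho^n = (1-4/31)*(4/31)^2 = 0.0145

0.0145


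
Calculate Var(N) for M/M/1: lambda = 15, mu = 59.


rho = 15/59; Var(N) = rho/(1-rho)^2 = 0.46

0.46


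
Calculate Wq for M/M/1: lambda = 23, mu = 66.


rho = 23/66; Wq = rho/(mu - lambda) = 0.0081 hours

0.0081 hours


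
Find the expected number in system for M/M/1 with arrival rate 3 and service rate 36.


rho = 3/36; L = rho/(1-rho) = 0.09

0.09


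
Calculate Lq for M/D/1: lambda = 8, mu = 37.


M/D/1: Lq = rho^2 / (2*(1-rho)) where rho = 8/37; Lq = 0.03

0.03


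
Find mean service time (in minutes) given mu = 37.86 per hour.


Mean service time = 60/mu = 60/37.86 = 1.58 minutes

1.58 minutes


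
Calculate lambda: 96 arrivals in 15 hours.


lambda = total arrivals / time = 96 / 15 = 6.4 per hour

6.4 per hour


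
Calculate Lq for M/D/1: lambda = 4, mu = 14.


M/D/1: Lq = rho^2 / (2*(1-rho)) where rho = 4/14; Lq = 0.06

0.06


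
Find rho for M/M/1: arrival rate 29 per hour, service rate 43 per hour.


rho = lambda/mu = 29/43 = 0.6744

0.6744


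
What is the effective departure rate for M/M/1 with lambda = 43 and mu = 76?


For a stable queue (lambda < mu), throughput = lambda = 43 per hour

43 per hour


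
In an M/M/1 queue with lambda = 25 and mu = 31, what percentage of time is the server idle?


Idle fraction = (1 - rho) * 100 = (1 - 25/31) * 100 = 19.4%

19.4%


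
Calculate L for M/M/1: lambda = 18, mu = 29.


rho = 18/29; L = rho/(1-rho) = 1.64

1.64


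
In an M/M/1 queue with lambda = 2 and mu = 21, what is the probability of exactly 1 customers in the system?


rho = 2/21; P(n) = (1-rho)*rho^n = (1-2/21)*(2/21)^1 = 0.0862

0.0862


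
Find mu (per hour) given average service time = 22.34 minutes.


mu = 60 / avg_service_time = 60 / 22.34 = 2.69 per hour

2.69 per hour


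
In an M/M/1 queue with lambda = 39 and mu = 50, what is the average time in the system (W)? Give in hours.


W = 1/(mu - lambda) = 1/(50 - 39) = 0.0909 hours

0.0909 hours


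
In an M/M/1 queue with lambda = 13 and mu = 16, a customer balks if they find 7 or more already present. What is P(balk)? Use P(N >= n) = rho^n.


P(N >= 7) = rho^7 = (13/16)^7 = 0.2338

0.2338


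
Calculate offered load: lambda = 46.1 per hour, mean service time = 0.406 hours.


Offered load a = lambda * E[S] = 46.1 * 0.406 = 18.72 Erlangs

18.72 Erlangs


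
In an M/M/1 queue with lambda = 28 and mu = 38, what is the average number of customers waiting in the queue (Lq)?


rho = 28/38; Lq = rho^2/(1-rho) = 2.06

2.06


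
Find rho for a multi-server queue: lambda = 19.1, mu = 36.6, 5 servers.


rho = lambda / (c * mu) = 19.1 / (5 * 36.6) = 0.1044

0.1044


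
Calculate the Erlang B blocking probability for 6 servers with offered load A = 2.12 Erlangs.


B(N,A) = (A^N/N!) / sum(A^k/k!, k=0..N) with N=6, A=2.12 = 0.0152

0.0152


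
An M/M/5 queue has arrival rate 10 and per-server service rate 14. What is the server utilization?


rho = lambda/(c*mu) = 10/(5*14) = 0.1429

0.1429


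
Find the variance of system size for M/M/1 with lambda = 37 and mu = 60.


rho = 37/60; Var(N) = rho/(1-rho)^2 = 4.2

4.2


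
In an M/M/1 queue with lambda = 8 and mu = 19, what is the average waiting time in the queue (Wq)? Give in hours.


rho = 8/19; Wq = rho/(mu - lambda) = 0.0383 hours

0.0383 hours


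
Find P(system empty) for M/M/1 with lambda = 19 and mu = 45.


P0 = 1 - rho = 1 - 19/45 = 0.5778

0.5778


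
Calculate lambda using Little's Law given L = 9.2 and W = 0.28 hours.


lambda = L / W = 9.2 / 0.28 = 32.86 per hour

32.86 per hour


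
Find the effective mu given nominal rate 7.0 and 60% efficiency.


Effective rate = mu * efficiency = 7.0 * 0.6 = 4.2 per hour

4.2 per hour


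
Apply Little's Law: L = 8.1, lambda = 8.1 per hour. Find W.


W = L / lambda = 8.1 / 8.1 = 1.0 hours

1.0 hours


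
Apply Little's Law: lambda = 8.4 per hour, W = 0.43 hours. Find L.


L = lambda * W = 8.4 * 0.43 = 3.61

3.61


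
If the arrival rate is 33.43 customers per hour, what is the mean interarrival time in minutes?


Mean interarrival time = 60/lambda = 60/33.43 = 1.79 minutes

1.79 minutes


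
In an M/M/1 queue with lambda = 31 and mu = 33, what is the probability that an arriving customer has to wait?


P(wait) = rho = lambda/mu = 31/33 = 0.9394

0.9394


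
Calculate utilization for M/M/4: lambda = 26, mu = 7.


rho = lambda/(c*mu) = 26/(4*7) = 0.9286

0.9286


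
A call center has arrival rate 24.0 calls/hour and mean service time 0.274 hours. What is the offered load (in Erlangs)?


Offered load a = lambda * E[S] = 24.0 * 0.274 = 6.58 Erlangs

6.58 Erlangs


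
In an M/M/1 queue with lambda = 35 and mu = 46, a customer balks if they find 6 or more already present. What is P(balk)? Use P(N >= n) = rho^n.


P(N >= 6) = rho^6 = (35/46)^6 = 0.194

0.194


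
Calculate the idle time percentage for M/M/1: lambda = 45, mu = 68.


Idle fraction = (1 - rho) * 100 = (1 - 45/68) * 100 = 33.8%

33.8%


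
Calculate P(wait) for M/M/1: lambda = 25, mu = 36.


P(wait) = rho = lambda/mu = 25/36 = 0.6944

0.6944


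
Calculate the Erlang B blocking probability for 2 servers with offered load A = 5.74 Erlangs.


B(N,A) = (A^N/N!) / sum(A^k/k!, k=0..N) with N=2, A=5.74 = 0.7097

0.7097


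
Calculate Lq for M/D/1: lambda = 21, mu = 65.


M/D/1: Lq = rho^2 / (2*(1-rho)) where rho = 21/65; Lq = 0.08

0.08


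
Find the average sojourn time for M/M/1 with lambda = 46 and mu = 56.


W = 1/(mu - lambda) = 1/(56 - 46) = 0.1 hours

0.1 hours


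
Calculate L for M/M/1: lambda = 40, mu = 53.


rho = 40/53; L = rho/(1-rho) = 3.08

3.08


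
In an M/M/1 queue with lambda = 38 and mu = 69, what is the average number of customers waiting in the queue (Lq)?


rho = 38/69; Lq = rho^2/(1-rho) = 0.68

0.68


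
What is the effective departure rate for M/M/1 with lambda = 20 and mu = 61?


For a stable queue (lambda < mu), throughput = lambda = 20 per hour

20 per hour


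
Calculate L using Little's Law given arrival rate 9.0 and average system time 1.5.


L = lambda * W = 9.0 * 1.5 = 13.5

13.5


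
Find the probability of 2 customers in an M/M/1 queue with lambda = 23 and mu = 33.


rho = 23/33; P(n) = (1-rho)*rho^n = (1-23/33)*(23/33)^2 = 0.1472

0.1472


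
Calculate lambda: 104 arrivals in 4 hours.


lambda = total arrivals / time = 104 / 4 = 26.0 per hour

26.0 per hour


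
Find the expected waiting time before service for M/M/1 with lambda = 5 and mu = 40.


rho = 5/40; Wq = rho/(mu - lambda) = 0.0036 hours

0.0036 hours


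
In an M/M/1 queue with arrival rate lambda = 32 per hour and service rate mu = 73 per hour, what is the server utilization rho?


rho = lambda/mu = 32/73 = 0.4384

0.4384


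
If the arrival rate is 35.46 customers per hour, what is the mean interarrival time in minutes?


Mean interarrival time = 60/lambda = 60/35.46 = 1.69 minutes

1.69 minutes


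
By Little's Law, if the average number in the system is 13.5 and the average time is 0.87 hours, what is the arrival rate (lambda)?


lambda = L / W = 13.5 / 0.87 = 15.52 per hour

15.52 per hour


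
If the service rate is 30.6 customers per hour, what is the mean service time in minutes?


Mean service time = 60/mu = 60/30.6 = 1.96 minutes

1.96 minutes


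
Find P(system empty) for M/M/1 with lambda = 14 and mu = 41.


P0 = 1 - rho = 1 - 14/41 = 0.6585

0.6585


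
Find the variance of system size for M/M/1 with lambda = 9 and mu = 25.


rho = 9/25; Var(N) = rho/(1-rho)^2 = 0.88

0.88


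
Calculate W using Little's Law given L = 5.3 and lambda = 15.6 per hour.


W = L / lambda = 5.3 / 15.6 = 0.3397 hours

0.3397 hours


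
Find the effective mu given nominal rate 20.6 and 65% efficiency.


Effective rate = mu * efficiency = 20.6 * 0.65 = 13.39 per hour

13.39 per hour


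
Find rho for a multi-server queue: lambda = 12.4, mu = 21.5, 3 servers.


rho = lambda / (c * mu) = 12.4 / (3 * 21.5) = 0.1922

0.1922


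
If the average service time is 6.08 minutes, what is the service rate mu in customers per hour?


mu = 60 / avg_service_time = 60 / 6.08 = 9.87 per hour

9.87 per hour


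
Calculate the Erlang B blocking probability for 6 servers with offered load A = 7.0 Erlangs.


B(N,A) = (A^N/N!) / sum(A^k/k!, k=0..N) with N=6, A=7.0 = 0.3313

0.3313


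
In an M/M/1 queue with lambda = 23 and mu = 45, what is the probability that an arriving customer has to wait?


P(wait) = rho = lambda/mu = 23/45 = 0.5111

0.5111


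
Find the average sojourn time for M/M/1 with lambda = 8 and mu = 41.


W = 1/(mu - lambda) = 1/(41 - 8) = 0.0303 hours

0.0303 hours


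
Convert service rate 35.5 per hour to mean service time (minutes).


Mean service time = 60/mu = 60/35.5 = 1.69 minutes

1.69 minutes


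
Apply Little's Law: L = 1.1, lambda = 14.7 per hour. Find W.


W = L / lambda = 1.1 / 14.7 = 0.0748 hours

0.0748 hours


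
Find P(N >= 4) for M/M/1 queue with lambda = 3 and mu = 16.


P(N >= 4) = rho^4 = (3/16)^4 = 0.0012

0.0012


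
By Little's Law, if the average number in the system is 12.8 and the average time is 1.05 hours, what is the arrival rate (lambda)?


lambda = L / W = 12.8 / 1.05 = 12.19 per hour

12.19 per hour


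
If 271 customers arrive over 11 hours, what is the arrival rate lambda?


lambda = total arrivals / time = 271 / 11 = 24.64 per hour

24.64 per hour


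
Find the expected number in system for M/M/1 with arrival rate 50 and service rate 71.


rho = 50/71; L = rho/(1-rho) = 2.38

2.38


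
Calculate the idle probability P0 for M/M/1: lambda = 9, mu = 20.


P0 = 1 - rho = 1 - 9/20 = 0.55

0.55


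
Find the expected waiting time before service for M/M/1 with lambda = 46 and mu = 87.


rho = 46/87; Wq = rho/(mu - lambda) = 0.0129 hours

0.0129 hours


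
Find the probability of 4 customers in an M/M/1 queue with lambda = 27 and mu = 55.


rho = 27/55; P(n) = (1-rho)*rho^n = (1-27/55)*(27/55)^4 = 0.0296

0.0296


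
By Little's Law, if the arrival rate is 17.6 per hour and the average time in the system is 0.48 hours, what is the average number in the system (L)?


L = lambda * W = 17.6 * 0.48 = 8.45

8.45


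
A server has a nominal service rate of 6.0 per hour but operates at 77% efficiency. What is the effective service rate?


Effective rate = mu * efficiency = 6.0 * 0.77 = 4.62 per hour

4.62 per hour


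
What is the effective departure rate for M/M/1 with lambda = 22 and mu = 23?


For a stable queue (lambda < mu), throughput = lambda = 22 per hour

22 per hour


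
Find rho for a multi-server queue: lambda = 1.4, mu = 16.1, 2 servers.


rho = lambda / (c * mu) = 1.4 / (2 * 16.1) = 0.0435

0.0435


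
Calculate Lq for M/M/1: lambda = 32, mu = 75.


rho = 32/75; Lq = rho^2/(1-rho) = 0.32

0.32


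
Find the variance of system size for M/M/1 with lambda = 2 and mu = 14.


rho = 2/14; Var(N) = rho/(1-rho)^2 = 0.19

0.19


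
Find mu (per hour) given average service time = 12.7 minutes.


mu = 60 / avg_service_time = 60 / 12.7 = 4.72 per hour

4.72 per hour


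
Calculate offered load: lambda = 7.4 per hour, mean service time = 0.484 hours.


Offered load a = lambda * E[S] = 7.4 * 0.484 = 3.58 Erlangs

3.58 Erlangs


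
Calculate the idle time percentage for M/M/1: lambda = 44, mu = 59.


Idle fraction = (1 - rho) * 100 = (1 - 44/59) * 100 = 25.4%

25.4%


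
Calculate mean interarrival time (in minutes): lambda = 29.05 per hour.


Mean interarrival time = 60/lambda = 60/29.05 = 2.07 minutes

2.07 minutes


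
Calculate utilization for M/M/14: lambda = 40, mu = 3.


rho = lambda/(c*mu) = 40/(14*3) = 0.9524

0.9524


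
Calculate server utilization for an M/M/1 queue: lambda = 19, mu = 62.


rho = lambda/mu = 19/62 = 0.3065

0.3065


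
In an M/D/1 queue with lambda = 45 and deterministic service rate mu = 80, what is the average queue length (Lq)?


M/D/1: Lq = rho^2 / (2*(1-rho)) where rho = 45/80; Lq = 0.36

0.36


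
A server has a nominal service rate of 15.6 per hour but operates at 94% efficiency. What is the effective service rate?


Effective rate = mu * efficiency = 15.6 * 0.94 = 14.66 per hour

14.66 per hour


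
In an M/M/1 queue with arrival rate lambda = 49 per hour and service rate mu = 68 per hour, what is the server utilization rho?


rho = lambda/mu = 49/68 = 0.7206

0.7206


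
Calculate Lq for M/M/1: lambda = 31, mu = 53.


rho = 31/53; Lq = rho^2/(1-rho) = 0.82

0.82


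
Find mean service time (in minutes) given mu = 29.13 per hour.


Mean service time = 60/mu = 60/29.13 = 2.06 minutes

2.06 minutes


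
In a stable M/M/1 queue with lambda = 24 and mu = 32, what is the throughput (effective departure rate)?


For a stable queue (lambda < mu), throughput = lambda = 24 per hour

24 per hour


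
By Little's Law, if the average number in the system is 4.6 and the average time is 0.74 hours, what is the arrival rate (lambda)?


lambda = L / W = 4.6 / 0.74 = 6.22 per hour

6.22 per hour


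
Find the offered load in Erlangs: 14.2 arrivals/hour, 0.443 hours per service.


Offered load a = lambda * E[S] = 14.2 * 0.443 = 6.29 Erlangs

6.29 Erlangs


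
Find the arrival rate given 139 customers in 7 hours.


lambda = total arrivals / time = 139 / 7 = 19.86 per hour

19.86 per hour


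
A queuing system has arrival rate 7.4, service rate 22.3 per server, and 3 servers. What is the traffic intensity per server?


rho = lambda / (c * mu) = 7.4 / (3 * 22.3) = 0.1106

0.1106


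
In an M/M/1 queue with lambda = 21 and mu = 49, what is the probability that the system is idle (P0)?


P0 = 1 - rho = 1 - 21/49 = 0.5714

0.5714


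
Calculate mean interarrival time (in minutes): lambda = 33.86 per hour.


Mean interarrival time = 60/lambda = 60/33.86 = 1.77 minutes

1.77 minutes


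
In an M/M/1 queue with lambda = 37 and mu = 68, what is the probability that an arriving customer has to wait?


P(wait) = rho = lambda/mu = 37/68 = 0.5441

0.5441


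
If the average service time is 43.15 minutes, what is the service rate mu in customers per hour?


mu = 60 / avg_service_time = 60 / 43.15 = 1.39 per hour

1.39 per hour


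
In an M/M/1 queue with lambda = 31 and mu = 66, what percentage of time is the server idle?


Idle fraction = (1 - rho) * 100 = (1 - 31/66) * 100 = 53.0%

53.0%


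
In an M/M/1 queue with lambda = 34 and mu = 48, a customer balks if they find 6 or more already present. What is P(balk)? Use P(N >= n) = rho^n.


P(N >= 6) = rho^6 = (34/48)^6 = 0.1263

0.1263


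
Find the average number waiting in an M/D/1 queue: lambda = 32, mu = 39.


M/D/1: Lq = rho^2 / (2*(1-rho)) where rho = 32/39; Lq = 1.88

1.88


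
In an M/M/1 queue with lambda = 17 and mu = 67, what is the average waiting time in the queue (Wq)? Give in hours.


rho = 17/67; Wq = rho/(mu - lambda) = 0.0051 hours

0.0051 hours


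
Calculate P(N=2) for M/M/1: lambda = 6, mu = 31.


rho = 6/31; P(n) = (1-rho)*rho^n = (1-6/31)*(6/31)^2 = 0.0302

0.0302


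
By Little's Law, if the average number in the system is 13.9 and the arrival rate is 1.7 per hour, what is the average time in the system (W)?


W = L / lambda = 13.9 / 1.7 = 8.1765 hours

8.1765 hours


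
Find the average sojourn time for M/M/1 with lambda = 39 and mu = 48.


W = 1/(mu - lambda) = 1/(48 - 39) = 0.1111 hours

0.1111 hours


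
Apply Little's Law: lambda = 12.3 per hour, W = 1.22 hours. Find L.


L = lambda * W = 12.3 * 1.22 = 15.01

15.01


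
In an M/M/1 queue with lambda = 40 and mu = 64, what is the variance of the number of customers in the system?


rho = 40/64; Var(N) = rho/(1-rho)^2 = 4.44

4.44


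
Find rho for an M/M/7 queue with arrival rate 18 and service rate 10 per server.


rho = lambda/(c*mu) = 18/(7*10) = 0.2571

0.2571


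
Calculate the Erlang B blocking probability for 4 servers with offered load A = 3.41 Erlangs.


B(N,A) = (A^N/N!) / sum(A^k/k!, k=0..N) with N=4, A=3.41 = 0.2508

0.2508


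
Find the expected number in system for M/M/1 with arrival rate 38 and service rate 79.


rho = 38/79; L = rho/(1-rho) = 0.93

0.93


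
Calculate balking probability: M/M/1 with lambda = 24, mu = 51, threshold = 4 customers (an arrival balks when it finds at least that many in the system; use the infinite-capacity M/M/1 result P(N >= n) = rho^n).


P(N >= 4) = rho^4 = (24/51)^4 = 0.049

0.049


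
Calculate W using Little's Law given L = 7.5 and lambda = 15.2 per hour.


W = L / lambda = 7.5 / 15.2 = 0.4934 hours

0.4934 hours


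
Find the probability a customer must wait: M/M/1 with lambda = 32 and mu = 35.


P(wait) = rho = lambda/mu = 32/35 = 0.9143

0.9143


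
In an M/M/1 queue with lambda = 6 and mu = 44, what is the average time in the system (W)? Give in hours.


W = 1/(mu - lambda) = 1/(44 - 6) = 0.0263 hours

0.0263 hours


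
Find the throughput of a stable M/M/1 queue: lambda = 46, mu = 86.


For a stable queue (lambda < mu), throughput = lambda = 46 per hour

46 per hour


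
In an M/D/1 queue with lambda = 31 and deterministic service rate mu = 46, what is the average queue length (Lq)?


M/D/1: Lq = rho^2 / (2*(1-rho)) where rho = 31/46; Lq = 0.7

0.7


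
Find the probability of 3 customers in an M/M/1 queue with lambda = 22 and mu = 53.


rho = 22/53; P(n) = (1-rho)*rho^n = (1-22/53)*(22/53)^3 = 0.0418

0.0418


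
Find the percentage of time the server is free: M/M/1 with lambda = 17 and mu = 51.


Idle fraction = (1 - rho) * 100 = (1 - 17/51) * 100 = 66.7%

66.7%


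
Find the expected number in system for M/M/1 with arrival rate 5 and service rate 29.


rho = 5/29; L = rho/(1-rho) = 0.21

0.21


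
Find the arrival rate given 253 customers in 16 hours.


lambda = total arrivals / time = 253 / 16 = 15.81 per hour

15.81 per hour


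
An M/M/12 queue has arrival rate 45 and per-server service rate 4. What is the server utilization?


rho = lambda/(c*mu) = 45/(12*4) = 0.9375

0.9375


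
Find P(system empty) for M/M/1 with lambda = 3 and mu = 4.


P0 = 1 - rho = 1 - 3/4 = 0.25

0.25


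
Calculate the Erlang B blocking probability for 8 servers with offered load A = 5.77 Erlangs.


B(N,A) = (A^N/N!) / sum(A^k/k!, k=0..N) with N=8, A=5.77 = 0.1093

0.1093


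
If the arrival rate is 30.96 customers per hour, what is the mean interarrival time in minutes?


Mean interarrival time = 60/lambda = 60/30.96 = 1.94 minutes

1.94 minutes


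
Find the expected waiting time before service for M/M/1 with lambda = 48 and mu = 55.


rho = 48/55; Wq = rho/(mu - lambda) = 0.1247 hours

0.1247 hours


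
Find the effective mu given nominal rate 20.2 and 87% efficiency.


Effective rate = mu * efficiency = 20.2 * 0.87 = 17.57 per hour

17.57 per hour


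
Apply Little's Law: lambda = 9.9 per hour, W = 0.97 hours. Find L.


L = lambda * W = 9.9 * 0.97 = 9.6

9.6


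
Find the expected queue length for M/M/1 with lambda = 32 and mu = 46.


rho = 32/46; Lq = rho^2/(1-rho) = 1.59

1.59


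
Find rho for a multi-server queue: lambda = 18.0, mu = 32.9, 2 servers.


rho = lambda / (c * mu) = 18.0 / (2 * 32.9) = 0.2736

0.2736


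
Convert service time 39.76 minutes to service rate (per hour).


mu = 60 / avg_service_time = 60 / 39.76 = 1.51 per hour

1.51 per hour


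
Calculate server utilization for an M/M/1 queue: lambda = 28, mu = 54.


rho = lambda/mu = 28/54 = 0.5185

0.5185


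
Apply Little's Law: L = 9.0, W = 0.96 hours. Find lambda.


lambda = L / W = 9.0 / 0.96 = 9.38 per hour

9.38 per hour


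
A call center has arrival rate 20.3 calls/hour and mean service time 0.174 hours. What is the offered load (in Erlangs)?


Offered load a = lambda * E[S] = 20.3 * 0.174 = 3.53 Erlangs

3.53 Erlangs


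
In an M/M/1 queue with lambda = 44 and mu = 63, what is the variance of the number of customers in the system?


rho = 44/63; Var(N) = rho/(1-rho)^2 = 7.68

7.68


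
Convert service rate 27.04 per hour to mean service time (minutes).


Mean service time = 60/mu = 60/27.04 = 2.22 minutes

2.22 minutes


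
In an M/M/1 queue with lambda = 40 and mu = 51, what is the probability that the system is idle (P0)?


P0 = 1 - rho = 1 - 40/51 = 0.2157

0.2157


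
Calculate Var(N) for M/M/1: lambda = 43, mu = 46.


rho = 43/46; Var(N) = rho/(1-rho)^2 = 219.78

219.78


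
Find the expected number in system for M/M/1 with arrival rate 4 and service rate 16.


rho = 4/16; L = rho/(1-rho) = 0.33

0.33


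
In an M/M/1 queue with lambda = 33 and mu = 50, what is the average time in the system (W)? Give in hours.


W = 1/(mu - lambda) = 1/(50 - 33) = 0.0588 hours

0.0588 hours


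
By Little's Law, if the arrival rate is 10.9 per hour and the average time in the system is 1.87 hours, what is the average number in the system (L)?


L = lambda * W = 10.9 * 1.87 = 20.38

20.38


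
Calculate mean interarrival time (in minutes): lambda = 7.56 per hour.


Mean interarrival time = 60/lambda = 60/7.56 = 7.94 minutes

7.94 minutes


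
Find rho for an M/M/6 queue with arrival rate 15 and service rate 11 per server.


rho = lambda/(c*mu) = 15/(6*11) = 0.2273

0.2273


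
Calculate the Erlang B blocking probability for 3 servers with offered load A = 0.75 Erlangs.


B(N,A) = (A^N/N!) / sum(A^k/k!, k=0..N) with N=3, A=0.75 = 0.0335

0.0335


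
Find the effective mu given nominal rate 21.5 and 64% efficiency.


Effective rate = mu * efficiency = 21.5 * 0.64 = 13.76 per hour

13.76 per hour


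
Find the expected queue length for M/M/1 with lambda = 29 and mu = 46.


rho = 29/46; Lq = rho^2/(1-rho) = 1.08

1.08


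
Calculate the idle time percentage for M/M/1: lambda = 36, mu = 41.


Idle fraction = (1 - rho) * 100 = (1 - 36/41) * 100 = 12.2%

12.2%


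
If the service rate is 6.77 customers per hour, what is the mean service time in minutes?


Mean service time = 60/mu = 60/6.77 = 8.86 minutes

8.86 minutes


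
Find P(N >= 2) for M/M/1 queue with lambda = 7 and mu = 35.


P(N >= 2) = rho^2 = (7/35)^2 = 0.04

0.04


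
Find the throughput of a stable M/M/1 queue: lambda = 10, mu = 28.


For a stable queue (lambda < mu), throughput = lambda = 10 per hour

10 per hour


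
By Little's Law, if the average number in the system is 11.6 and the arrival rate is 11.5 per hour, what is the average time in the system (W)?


W = L / lambda = 11.6 / 11.5 = 1.0087 hours

1.0087 hours


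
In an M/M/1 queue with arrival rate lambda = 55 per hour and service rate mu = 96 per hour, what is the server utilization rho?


rho = lambda/mu = 55/96 = 0.5729

0.5729


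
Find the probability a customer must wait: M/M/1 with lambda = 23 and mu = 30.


P(wait) = rho = lambda/mu = 23/30 = 0.7667

0.7667


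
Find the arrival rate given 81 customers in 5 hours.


lambda = total arrivals / time = 81 / 5 = 16.2 per hour

16.2 per hour


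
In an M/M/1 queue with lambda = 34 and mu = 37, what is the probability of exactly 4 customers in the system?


rho = 34/37; P(n) = (1-rho)*rho^n = (1-34/37)*(34/37)^4 = 0.0578

0.0578


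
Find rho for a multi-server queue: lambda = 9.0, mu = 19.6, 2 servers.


rho = lambda / (c * mu) = 9.0 / (2 * 19.6) = 0.2296

0.2296


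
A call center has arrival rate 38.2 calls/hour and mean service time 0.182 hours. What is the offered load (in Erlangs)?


Offered load a = lambda * E[S] = 38.2 * 0.182 = 6.95 Erlangs

6.95 Erlangs


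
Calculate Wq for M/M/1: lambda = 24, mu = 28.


rho = 24/28; Wq = rho/(mu - lambda) = 0.2143 hours

0.2143 hours


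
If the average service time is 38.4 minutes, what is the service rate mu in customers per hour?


mu = 60 / avg_service_time = 60 / 38.4 = 1.56 per hour

1.56 per hour


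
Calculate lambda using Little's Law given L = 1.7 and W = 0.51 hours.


lambda = L / W = 1.7 / 0.51 = 3.33 per hour

3.33 per hour


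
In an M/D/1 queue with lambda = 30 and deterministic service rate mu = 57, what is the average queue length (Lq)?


M/D/1: Lq = rho^2 / (2*(1-rho)) where rho = 30/57; Lq = 0.29

0.29


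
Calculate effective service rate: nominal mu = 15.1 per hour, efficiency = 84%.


Effective rate = mu * efficiency = 15.1 * 0.84 = 12.68 per hour

12.68 per hour


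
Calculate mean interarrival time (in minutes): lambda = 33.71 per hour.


Mean interarrival time = 60/lambda = 60/33.71 = 1.78 minutes

1.78 minutes


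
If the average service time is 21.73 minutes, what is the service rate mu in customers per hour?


mu = 60 / avg_service_time = 60 / 21.73 = 2.76 per hour

2.76 per hour


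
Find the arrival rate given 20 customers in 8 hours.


lambda = total arrivals / time = 20 / 8 = 2.5 per hour

2.5 per hour


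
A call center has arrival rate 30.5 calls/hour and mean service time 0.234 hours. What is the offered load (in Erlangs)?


Offered load a = lambda * E[S] = 30.5 * 0.234 = 7.14 Erlangs

7.14 Erlangs


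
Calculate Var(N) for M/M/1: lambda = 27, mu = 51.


rho = 27/51; Var(N) = rho/(1-rho)^2 = 2.39

2.39


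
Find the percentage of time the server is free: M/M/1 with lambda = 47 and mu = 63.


Idle fraction = (1 - rho) * 100 = (1 - 47/63) * 100 = 25.4%

25.4%


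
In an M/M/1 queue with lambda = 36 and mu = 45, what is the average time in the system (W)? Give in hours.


W = 1/(mu - lambda) = 1/(45 - 36) = 0.1111 hours

0.1111 hours


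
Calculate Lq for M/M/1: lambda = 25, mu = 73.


rho = 25/73; Lq = rho^2/(1-rho) = 0.18

0.18


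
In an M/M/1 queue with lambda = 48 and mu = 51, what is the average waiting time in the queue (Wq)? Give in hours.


rho = 48/51; Wq = rho/(mu - lambda) = 0.3137 hours

0.3137 hours


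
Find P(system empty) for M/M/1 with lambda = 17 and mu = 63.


P0 = 1 - rho = 1 - 17/63 = 0.7302

0.7302


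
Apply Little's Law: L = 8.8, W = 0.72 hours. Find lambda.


lambda = L / W = 8.8 / 0.72 = 12.22 per hour

12.22 per hour


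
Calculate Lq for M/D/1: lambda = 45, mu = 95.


M/D/1: Lq = rho^2 / (2*(1-rho)) where rho = 45/95; Lq = 0.21

0.21


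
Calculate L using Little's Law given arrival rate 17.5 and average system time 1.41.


L = lambda * W = 17.5 * 1.41 = 24.68

24.68


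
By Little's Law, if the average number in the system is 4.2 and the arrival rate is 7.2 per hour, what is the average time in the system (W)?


W = L / lambda = 4.2 / 7.2 = 0.5833 hours

0.5833 hours


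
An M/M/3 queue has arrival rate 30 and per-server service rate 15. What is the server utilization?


rho = lambda/(c*mu) = 30/(3*15) = 0.6667

0.6667


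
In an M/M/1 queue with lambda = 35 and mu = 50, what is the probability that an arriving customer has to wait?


P(wait) = rho = lambda/mu = 35/50 = 0.7

0.7


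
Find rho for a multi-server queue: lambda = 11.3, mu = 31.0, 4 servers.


rho = lambda / (c * mu) = 11.3 / (4 * 31.0) = 0.0911

0.0911


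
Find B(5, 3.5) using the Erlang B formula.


B(N,A) = (A^N/N!) / sum(A^k/k!, k=0..N) with N=5, A=3.5 = 0.1541

0.1541


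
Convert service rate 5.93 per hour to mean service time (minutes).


Mean service time = 60/mu = 60/5.93 = 10.12 minutes

10.12 minutes


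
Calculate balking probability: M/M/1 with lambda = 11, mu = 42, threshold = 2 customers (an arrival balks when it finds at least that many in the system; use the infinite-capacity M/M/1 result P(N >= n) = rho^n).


P(N >= 2) = rho^2 = (11/42)^2 = 0.0686

0.0686


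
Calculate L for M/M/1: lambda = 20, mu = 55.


rho = 20/55; L = rho/(1-rho) = 0.57

0.57


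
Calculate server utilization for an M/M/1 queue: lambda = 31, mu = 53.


rho = lambda/mu = 31/53 = 0.5849

0.5849


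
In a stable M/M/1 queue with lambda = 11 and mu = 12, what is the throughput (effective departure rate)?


For a stable queue (lambda < mu), throughput = lambda = 11 per hour

11 per hour


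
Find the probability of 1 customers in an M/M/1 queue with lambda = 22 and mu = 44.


rho = 22/44; P(n) = (1-rho)*rho^n = (1-22/44)*(22/44)^1 = 0.25

0.25


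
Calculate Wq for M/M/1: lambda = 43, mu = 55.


rho = 43/55; Wq = rho/(mu - lambda) = 0.0652 hours

0.0652 hours


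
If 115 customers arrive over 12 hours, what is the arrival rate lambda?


lambda = total arrivals / time = 115 / 12 = 9.58 per hour

9.58 per hour


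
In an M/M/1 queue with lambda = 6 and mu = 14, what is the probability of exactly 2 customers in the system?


rho = 6/14; P(n) = (1-rho)*rho^n = (1-6/14)*(6/14)^2 = 0.105

0.105


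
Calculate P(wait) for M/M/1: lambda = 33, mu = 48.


P(wait) = rho = lambda/mu = 33/48 = 0.6875

0.6875


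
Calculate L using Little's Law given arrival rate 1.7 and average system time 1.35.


L = lambda * W = 1.7 * 1.35 = 2.3

2.3


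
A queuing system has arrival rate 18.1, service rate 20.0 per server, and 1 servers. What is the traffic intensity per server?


rho = lambda / (c * mu) = 18.1 / (1 * 20.0) = 0.905

0.905


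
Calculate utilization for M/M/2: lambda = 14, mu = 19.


rho = lambda/(c*mu) = 14/(2*19) = 0.3684

0.3684


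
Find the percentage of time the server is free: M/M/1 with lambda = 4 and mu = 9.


Idle fraction = (1 - rho) * 100 = (1 - 4/9) * 100 = 55.6%

55.6%


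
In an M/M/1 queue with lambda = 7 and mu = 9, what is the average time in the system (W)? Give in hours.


W = 1/(mu - lambda) = 1/(9 - 7) = 0.5 hours

0.5 hours


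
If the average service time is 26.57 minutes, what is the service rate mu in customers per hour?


mu = 60 / avg_service_time = 60 / 26.57 = 2.26 per hour

2.26 per hour


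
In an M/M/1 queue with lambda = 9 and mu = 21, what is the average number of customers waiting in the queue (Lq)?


rho = 9/21; Lq = rho^2/(1-rho) = 0.32

0.32


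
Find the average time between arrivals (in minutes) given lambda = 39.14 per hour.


Mean interarrival time = 60/lambda = 60/39.14 = 1.53 minutes

1.53 minutes


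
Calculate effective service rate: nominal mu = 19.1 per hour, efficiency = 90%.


Effective rate = mu * efficiency = 19.1 * 0.9 = 17.19 per hour

17.19 per hour


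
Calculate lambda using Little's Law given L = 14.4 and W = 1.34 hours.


lambda = L / W = 14.4 / 1.34 = 10.75 per hour

10.75 per hour


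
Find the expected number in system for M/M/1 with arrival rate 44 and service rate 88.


rho = 44/88; L = rho/(1-rho) = 1.0

1.0


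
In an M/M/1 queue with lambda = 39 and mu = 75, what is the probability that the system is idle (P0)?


P0 = 1 - rho = 1 - 39/75 = 0.48

0.48


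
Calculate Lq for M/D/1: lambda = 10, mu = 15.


M/D/1: Lq = rho^2 / (2*(1-rho)) where rho = 10/15; Lq = 0.67

0.67


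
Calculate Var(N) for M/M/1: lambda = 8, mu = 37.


rho = 8/37; Var(N) = rho/(1-rho)^2 = 0.35

0.35


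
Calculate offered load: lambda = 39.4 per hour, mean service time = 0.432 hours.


Offered load a = lambda * E[S] = 39.4 * 0.432 = 17.02 Erlangs

17.02 Erlangs


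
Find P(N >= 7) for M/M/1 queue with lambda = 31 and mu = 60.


P(N >= 7) = rho^7 = (31/60)^7 = 0.0098

0.0098


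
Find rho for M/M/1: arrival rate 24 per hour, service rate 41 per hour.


rho = lambda/mu = 24/41 = 0.5854

0.5854


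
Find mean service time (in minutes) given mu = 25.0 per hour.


Mean service time = 60/mu = 60/25.0 = 2.4 minutes

2.4 minutes


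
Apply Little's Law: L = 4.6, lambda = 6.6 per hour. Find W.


W = L / lambda = 4.6 / 6.6 = 0.697 hours

0.697 hours


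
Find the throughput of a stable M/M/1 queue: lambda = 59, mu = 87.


For a stable queue (lambda < mu), throughput = lambda = 59 per hour

59 per hour


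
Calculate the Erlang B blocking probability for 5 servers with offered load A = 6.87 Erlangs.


B(N,A) = (A^N/N!) / sum(A^k/k!, k=0..N) with N=5, A=6.87 = 0.417

0.417


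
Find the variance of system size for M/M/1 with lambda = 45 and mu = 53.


rho = 45/53; Var(N) = rho/(1-rho)^2 = 37.27

37.27


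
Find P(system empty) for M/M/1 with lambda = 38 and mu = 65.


P0 = 1 - rho = 1 - 38/65 = 0.4154

0.4154


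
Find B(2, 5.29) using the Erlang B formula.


B(N,A) = (A^N/N!) / sum(A^k/k!, k=0..N) with N=2, A=5.29 = 0.6899

0.6899


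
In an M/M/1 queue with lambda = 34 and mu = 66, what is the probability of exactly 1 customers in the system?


rho = 34/66; P(n) = (1-rho)*rho^n = (1-34/66)*(34/66)^1 = 0.2498

0.2498


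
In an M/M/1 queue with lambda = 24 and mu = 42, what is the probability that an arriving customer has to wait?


P(wait) = rho = lambda/mu = 24/42 = 0.5714

0.5714


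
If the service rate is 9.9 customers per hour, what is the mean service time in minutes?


Mean service time = 60/mu = 60/9.9 = 6.06 minutes

6.06 minutes


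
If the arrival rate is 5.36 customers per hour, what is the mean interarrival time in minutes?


Mean interarrival time = 60/lambda = 60/5.36 = 11.19 minutes

11.19 minutes


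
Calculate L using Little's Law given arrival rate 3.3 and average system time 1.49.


L = lambda * W = 3.3 * 1.49 = 4.92

4.92


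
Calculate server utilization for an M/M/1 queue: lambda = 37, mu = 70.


rho = lambda/mu = 37/70 = 0.5286

0.5286


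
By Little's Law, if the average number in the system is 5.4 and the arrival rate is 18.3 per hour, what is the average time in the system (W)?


W = L / lambda = 5.4 / 18.3 = 0.2951 hours

0.2951 hours


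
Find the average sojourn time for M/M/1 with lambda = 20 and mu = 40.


W = 1/(mu - lambda) = 1/(40 - 20) = 0.05 hours

0.05 hours


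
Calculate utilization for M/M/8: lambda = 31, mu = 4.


rho = lambda/(c*mu) = 31/(8*4) = 0.9688

0.9688


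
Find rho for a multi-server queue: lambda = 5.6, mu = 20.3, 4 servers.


rho = lambda / (c * mu) = 5.6 / (4 * 20.3) = 0.069

0.069


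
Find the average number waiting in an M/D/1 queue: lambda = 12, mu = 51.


M/D/1: Lq = rho^2 / (2*(1-rho)) where rho = 12/51; Lq = 0.04

0.04


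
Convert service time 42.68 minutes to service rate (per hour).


mu = 60 / avg_service_time = 60 / 42.68 = 1.41 per hour

1.41 per hour


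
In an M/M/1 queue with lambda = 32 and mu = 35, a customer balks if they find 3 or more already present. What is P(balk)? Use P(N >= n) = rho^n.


P(N >= 3) = rho^3 = (32/35)^3 = 0.7643

0.7643


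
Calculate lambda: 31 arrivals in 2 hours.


lambda = total arrivals / time = 31 / 2 = 15.5 per hour

15.5 per hour
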